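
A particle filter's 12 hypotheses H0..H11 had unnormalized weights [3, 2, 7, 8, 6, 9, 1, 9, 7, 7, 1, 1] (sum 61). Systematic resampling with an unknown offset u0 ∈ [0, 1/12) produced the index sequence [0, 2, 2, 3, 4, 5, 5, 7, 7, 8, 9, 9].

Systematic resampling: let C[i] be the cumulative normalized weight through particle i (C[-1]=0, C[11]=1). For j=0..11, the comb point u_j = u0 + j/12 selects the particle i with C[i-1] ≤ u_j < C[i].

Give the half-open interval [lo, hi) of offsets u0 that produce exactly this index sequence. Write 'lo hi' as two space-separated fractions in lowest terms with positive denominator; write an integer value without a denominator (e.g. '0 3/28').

C = [3/61, 5/61, 12/61, 20/61, 26/61, 35/61, 36/61, 45/61, 52/61, 59/61, 60/61, 1]
j=0 picked index 0: u0 ∈ [0, 3/61)
j=1 picked index 2: u0 ∈ [-1/732, 83/732)
j=2 picked index 2: u0 ∈ [-31/366, 11/366)
j=3 picked index 3: u0 ∈ [-13/244, 19/244)
j=4 picked index 4: u0 ∈ [-1/183, 17/183)
j=5 picked index 5: u0 ∈ [7/732, 115/732)
j=6 picked index 5: u0 ∈ [-9/122, 9/122)
j=7 picked index 7: u0 ∈ [5/732, 113/732)
j=8 picked index 7: u0 ∈ [-14/183, 13/183)
j=9 picked index 8: u0 ∈ [-3/244, 25/244)
j=10 picked index 9: u0 ∈ [7/366, 49/366)
j=11 picked index 9: u0 ∈ [-47/732, 37/732)
intersection: [7/366, 11/366)

7/366 11/366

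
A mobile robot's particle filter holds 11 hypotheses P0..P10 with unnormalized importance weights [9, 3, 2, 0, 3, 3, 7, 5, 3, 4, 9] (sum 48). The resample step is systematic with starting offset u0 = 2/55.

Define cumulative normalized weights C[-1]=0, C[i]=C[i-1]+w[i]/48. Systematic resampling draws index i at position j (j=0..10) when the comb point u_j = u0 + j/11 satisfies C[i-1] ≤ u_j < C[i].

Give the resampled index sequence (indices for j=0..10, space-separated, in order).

C = [3/16, 1/4, 7/24, 7/24, 17/48, 5/12, 9/16, 2/3, 35/48, 13/16, 1]
j=0: u_0=2/55 ∈ [0, 3/16) → index 0
j=1: u_1=7/55 ∈ [0, 3/16) → index 0
j=2: u_2=12/55 ∈ [3/16, 1/4) → index 1
j=3: u_3=17/55 ∈ [7/24, 17/48) → index 4
j=4: u_4=2/5 ∈ [17/48, 5/12) → index 5
j=5: u_5=27/55 ∈ [5/12, 9/16) → index 6
j=6: u_6=32/55 ∈ [9/16, 2/3) → index 7
j=7: u_7=37/55 ∈ [2/3, 35/48) → index 8
j=8: u_8=42/55 ∈ [35/48, 13/16) → index 9
j=9: u_9=47/55 ∈ [13/16, 1) → index 10
j=10: u_10=52/55 ∈ [13/16, 1) → index 10

0 0 1 4 5 6 7 8 9 10 10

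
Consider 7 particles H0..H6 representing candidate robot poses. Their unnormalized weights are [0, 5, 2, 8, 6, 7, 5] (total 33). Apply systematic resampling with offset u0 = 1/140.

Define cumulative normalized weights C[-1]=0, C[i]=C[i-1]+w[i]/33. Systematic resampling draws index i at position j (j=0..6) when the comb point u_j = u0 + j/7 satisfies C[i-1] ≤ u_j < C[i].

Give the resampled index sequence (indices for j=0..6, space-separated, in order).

C = [0, 5/33, 7/33, 5/11, 7/11, 28/33, 1]
j=0: u_0=1/140 ∈ [0, 5/33) → index 1
j=1: u_1=3/20 ∈ [0, 5/33) → index 1
j=2: u_2=41/140 ∈ [7/33, 5/11) → index 3
j=3: u_3=61/140 ∈ [7/33, 5/11) → index 3
j=4: u_4=81/140 ∈ [5/11, 7/11) → index 4
j=5: u_5=101/140 ∈ [7/11, 28/33) → index 5
j=6: u_6=121/140 ∈ [28/33, 1) → index 6

1 1 3 3 4 5 6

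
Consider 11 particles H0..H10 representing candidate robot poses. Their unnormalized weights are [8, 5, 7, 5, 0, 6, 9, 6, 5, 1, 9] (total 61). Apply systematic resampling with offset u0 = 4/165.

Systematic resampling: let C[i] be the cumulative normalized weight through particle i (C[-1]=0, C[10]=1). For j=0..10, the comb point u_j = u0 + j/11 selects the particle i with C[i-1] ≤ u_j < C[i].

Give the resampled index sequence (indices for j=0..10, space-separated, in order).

0 0 1 2 3 5 6 7 7 9 10

C = [8/61, 13/61, 20/61, 25/61, 25/61, 31/61, 40/61, 46/61, 51/61, 52/61, 1]
j=0: u_0=4/165 ∈ [0, 8/61) → index 0
j=1: u_1=19/165 ∈ [0, 8/61) → index 0
j=2: u_2=34/165 ∈ [8/61, 13/61) → index 1
j=3: u_3=49/165 ∈ [13/61, 20/61) → index 2
j=4: u_4=64/165 ∈ [20/61, 25/61) → index 3
j=5: u_5=79/165 ∈ [25/61, 31/61) → index 5
j=6: u_6=94/165 ∈ [31/61, 40/61) → index 6
j=7: u_7=109/165 ∈ [40/61, 46/61) → index 7
j=8: u_8=124/165 ∈ [40/61, 46/61) → index 7
j=9: u_9=139/165 ∈ [51/61, 52/61) → index 9
j=10: u_10=14/15 ∈ [52/61, 1) → index 10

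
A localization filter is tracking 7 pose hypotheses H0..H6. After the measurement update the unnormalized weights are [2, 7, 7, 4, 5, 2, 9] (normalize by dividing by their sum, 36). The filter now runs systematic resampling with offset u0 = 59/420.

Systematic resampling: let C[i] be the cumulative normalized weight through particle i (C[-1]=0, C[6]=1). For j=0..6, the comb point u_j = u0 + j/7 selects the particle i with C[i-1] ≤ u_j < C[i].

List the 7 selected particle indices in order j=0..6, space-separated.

C = [1/18, 1/4, 4/9, 5/9, 25/36, 3/4, 1]
j=0: u_0=59/420 ∈ [1/18, 1/4) → index 1
j=1: u_1=17/60 ∈ [1/4, 4/9) → index 2
j=2: u_2=179/420 ∈ [1/4, 4/9) → index 2
j=3: u_3=239/420 ∈ [5/9, 25/36) → index 4
j=4: u_4=299/420 ∈ [25/36, 3/4) → index 5
j=5: u_5=359/420 ∈ [3/4, 1) → index 6
j=6: u_6=419/420 ∈ [3/4, 1) → index 6

1 2 2 4 5 6 6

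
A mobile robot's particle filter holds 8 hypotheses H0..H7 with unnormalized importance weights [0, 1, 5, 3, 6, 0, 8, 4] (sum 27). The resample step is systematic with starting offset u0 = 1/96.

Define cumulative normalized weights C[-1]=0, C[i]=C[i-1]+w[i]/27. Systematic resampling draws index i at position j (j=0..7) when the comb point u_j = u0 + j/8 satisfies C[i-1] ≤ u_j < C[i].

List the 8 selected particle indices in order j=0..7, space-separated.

1 2 3 4 4 6 6 7

C = [0, 1/27, 2/9, 1/3, 5/9, 5/9, 23/27, 1]
j=0: u_0=1/96 ∈ [0, 1/27) → index 1
j=1: u_1=13/96 ∈ [1/27, 2/9) → index 2
j=2: u_2=25/96 ∈ [2/9, 1/3) → index 3
j=3: u_3=37/96 ∈ [1/3, 5/9) → index 4
j=4: u_4=49/96 ∈ [1/3, 5/9) → index 4
j=5: u_5=61/96 ∈ [5/9, 23/27) → index 6
j=6: u_6=73/96 ∈ [5/9, 23/27) → index 6
j=7: u_7=85/96 ∈ [23/27, 1) → index 7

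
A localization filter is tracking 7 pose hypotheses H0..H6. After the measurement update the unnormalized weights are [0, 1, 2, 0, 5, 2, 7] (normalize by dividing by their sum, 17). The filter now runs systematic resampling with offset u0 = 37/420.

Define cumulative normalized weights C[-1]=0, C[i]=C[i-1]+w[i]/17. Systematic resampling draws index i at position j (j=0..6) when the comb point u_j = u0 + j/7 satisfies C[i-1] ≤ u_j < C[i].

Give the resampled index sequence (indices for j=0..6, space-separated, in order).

C = [0, 1/17, 3/17, 3/17, 8/17, 10/17, 1]
j=0: u_0=37/420 ∈ [1/17, 3/17) → index 2
j=1: u_1=97/420 ∈ [3/17, 8/17) → index 4
j=2: u_2=157/420 ∈ [3/17, 8/17) → index 4
j=3: u_3=31/60 ∈ [8/17, 10/17) → index 5
j=4: u_4=277/420 ∈ [10/17, 1) → index 6
j=5: u_5=337/420 ∈ [10/17, 1) → index 6
j=6: u_6=397/420 ∈ [10/17, 1) → index 6

2 4 4 5 6 6 6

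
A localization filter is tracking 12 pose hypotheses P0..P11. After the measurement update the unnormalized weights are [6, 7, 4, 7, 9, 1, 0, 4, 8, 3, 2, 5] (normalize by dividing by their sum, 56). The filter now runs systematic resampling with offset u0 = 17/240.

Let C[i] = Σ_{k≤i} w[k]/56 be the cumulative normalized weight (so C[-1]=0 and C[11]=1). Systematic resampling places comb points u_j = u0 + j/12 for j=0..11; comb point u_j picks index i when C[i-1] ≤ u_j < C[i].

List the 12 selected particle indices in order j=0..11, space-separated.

0 1 2 3 3 4 4 7 8 8 10 11

C = [3/28, 13/56, 17/56, 3/7, 33/56, 17/28, 17/28, 19/28, 23/28, 7/8, 51/56, 1]
j=0: u_0=17/240 ∈ [0, 3/28) → index 0
j=1: u_1=37/240 ∈ [3/28, 13/56) → index 1
j=2: u_2=19/80 ∈ [13/56, 17/56) → index 2
j=3: u_3=77/240 ∈ [17/56, 3/7) → index 3
j=4: u_4=97/240 ∈ [17/56, 3/7) → index 3
j=5: u_5=39/80 ∈ [3/7, 33/56) → index 4
j=6: u_6=137/240 ∈ [3/7, 33/56) → index 4
j=7: u_7=157/240 ∈ [17/28, 19/28) → index 7
j=8: u_8=59/80 ∈ [19/28, 23/28) → index 8
j=9: u_9=197/240 ∈ [19/28, 23/28) → index 8
j=10: u_10=217/240 ∈ [7/8, 51/56) → index 10
j=11: u_11=79/80 ∈ [51/56, 1) → index 11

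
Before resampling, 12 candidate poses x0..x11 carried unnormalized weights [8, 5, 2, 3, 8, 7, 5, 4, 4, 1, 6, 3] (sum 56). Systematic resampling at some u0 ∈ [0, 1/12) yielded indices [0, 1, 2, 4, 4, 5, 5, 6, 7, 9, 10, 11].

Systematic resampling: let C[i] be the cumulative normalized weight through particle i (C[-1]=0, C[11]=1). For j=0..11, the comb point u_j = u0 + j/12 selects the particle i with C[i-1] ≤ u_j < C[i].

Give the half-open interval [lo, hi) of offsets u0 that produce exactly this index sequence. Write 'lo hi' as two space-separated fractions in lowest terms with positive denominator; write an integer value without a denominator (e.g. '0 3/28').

1/14 1/12

C = [1/7, 13/56, 15/56, 9/28, 13/28, 33/56, 19/28, 3/4, 23/28, 47/56, 53/56, 1]
j=0 picked index 0: u0 ∈ [0, 1/7)
j=1 picked index 1: u0 ∈ [5/84, 25/168)
j=2 picked index 2: u0 ∈ [11/168, 17/168)
j=3 picked index 4: u0 ∈ [1/14, 3/14)
j=4 picked index 4: u0 ∈ [-1/84, 11/84)
j=5 picked index 5: u0 ∈ [1/21, 29/168)
j=6 picked index 5: u0 ∈ [-1/28, 5/56)
j=7 picked index 6: u0 ∈ [1/168, 2/21)
j=8 picked index 7: u0 ∈ [1/84, 1/12)
j=9 picked index 9: u0 ∈ [1/14, 5/56)
j=10 picked index 10: u0 ∈ [1/168, 19/168)
j=11 picked index 11: u0 ∈ [5/168, 1/12)
intersection: [1/14, 1/12)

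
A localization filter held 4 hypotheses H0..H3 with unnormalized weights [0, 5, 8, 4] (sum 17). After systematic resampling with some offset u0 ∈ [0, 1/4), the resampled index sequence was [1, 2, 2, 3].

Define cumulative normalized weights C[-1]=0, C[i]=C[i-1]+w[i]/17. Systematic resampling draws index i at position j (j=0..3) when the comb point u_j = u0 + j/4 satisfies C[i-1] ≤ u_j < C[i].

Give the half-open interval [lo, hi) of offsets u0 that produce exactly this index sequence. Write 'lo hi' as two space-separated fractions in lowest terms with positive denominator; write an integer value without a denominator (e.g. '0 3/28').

C = [0, 5/17, 13/17, 1]
j=0 picked index 1: u0 ∈ [0, 5/17)
j=1 picked index 2: u0 ∈ [3/68, 35/68)
j=2 picked index 2: u0 ∈ [-7/34, 9/34)
j=3 picked index 3: u0 ∈ [1/68, 1/4)
intersection: [3/68, 1/4)

3/68 1/4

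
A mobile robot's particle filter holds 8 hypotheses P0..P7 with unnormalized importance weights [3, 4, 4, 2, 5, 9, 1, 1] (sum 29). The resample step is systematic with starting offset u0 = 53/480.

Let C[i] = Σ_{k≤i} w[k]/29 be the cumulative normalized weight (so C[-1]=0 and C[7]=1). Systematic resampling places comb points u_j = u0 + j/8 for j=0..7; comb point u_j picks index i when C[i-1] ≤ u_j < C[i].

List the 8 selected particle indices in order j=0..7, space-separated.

1 1 2 4 4 5 5 7

C = [3/29, 7/29, 11/29, 13/29, 18/29, 27/29, 28/29, 1]
j=0: u_0=53/480 ∈ [3/29, 7/29) → index 1
j=1: u_1=113/480 ∈ [3/29, 7/29) → index 1
j=2: u_2=173/480 ∈ [7/29, 11/29) → index 2
j=3: u_3=233/480 ∈ [13/29, 18/29) → index 4
j=4: u_4=293/480 ∈ [13/29, 18/29) → index 4
j=5: u_5=353/480 ∈ [18/29, 27/29) → index 5
j=6: u_6=413/480 ∈ [18/29, 27/29) → index 5
j=7: u_7=473/480 ∈ [28/29, 1) → index 7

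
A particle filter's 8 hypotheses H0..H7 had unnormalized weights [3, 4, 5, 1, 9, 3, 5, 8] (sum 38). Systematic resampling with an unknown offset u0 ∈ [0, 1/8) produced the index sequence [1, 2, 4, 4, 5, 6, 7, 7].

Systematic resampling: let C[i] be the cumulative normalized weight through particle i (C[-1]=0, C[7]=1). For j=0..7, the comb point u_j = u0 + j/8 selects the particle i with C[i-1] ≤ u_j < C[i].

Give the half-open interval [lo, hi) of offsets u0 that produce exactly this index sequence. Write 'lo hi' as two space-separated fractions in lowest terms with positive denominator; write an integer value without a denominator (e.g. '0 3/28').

7/76 1/8

C = [3/38, 7/38, 6/19, 13/38, 11/19, 25/38, 15/19, 1]
j=0 picked index 1: u0 ∈ [3/38, 7/38)
j=1 picked index 2: u0 ∈ [9/152, 29/152)
j=2 picked index 4: u0 ∈ [7/76, 25/76)
j=3 picked index 4: u0 ∈ [-5/152, 31/152)
j=4 picked index 5: u0 ∈ [3/38, 3/19)
j=5 picked index 6: u0 ∈ [5/152, 25/152)
j=6 picked index 7: u0 ∈ [3/76, 1/4)
j=7 picked index 7: u0 ∈ [-13/152, 1/8)
intersection: [7/76, 1/8)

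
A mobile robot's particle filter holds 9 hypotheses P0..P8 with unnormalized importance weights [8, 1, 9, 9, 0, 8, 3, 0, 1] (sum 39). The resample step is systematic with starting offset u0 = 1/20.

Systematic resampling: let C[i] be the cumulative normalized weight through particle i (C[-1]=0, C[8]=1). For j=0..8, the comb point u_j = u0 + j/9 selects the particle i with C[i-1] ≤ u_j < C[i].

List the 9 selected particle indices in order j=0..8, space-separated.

0 0 2 2 3 3 5 5 6

C = [8/39, 3/13, 6/13, 9/13, 9/13, 35/39, 38/39, 38/39, 1]
j=0: u_0=1/20 ∈ [0, 8/39) → index 0
j=1: u_1=29/180 ∈ [0, 8/39) → index 0
j=2: u_2=49/180 ∈ [3/13, 6/13) → index 2
j=3: u_3=23/60 ∈ [3/13, 6/13) → index 2
j=4: u_4=89/180 ∈ [6/13, 9/13) → index 3
j=5: u_5=109/180 ∈ [6/13, 9/13) → index 3
j=6: u_6=43/60 ∈ [9/13, 35/39) → index 5
j=7: u_7=149/180 ∈ [9/13, 35/39) → index 5
j=8: u_8=169/180 ∈ [35/39, 38/39) → index 6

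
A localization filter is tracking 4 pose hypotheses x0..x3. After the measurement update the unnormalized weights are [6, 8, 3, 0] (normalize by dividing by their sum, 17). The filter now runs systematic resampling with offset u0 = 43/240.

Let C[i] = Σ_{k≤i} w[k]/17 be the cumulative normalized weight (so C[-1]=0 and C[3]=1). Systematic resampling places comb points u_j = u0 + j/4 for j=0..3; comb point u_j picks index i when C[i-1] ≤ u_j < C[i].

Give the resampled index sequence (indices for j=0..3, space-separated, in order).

0 1 1 2

C = [6/17, 14/17, 1, 1]
j=0: u_0=43/240 ∈ [0, 6/17) → index 0
j=1: u_1=103/240 ∈ [6/17, 14/17) → index 1
j=2: u_2=163/240 ∈ [6/17, 14/17) → index 1
j=3: u_3=223/240 ∈ [14/17, 1) → index 2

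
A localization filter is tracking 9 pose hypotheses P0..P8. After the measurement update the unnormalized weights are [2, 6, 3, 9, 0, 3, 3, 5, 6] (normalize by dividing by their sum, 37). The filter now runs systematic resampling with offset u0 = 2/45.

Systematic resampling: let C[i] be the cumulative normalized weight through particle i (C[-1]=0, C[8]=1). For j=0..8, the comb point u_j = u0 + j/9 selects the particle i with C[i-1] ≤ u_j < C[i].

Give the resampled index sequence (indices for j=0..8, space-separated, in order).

0 1 2 3 3 5 7 7 8

C = [2/37, 8/37, 11/37, 20/37, 20/37, 23/37, 26/37, 31/37, 1]
j=0: u_0=2/45 ∈ [0, 2/37) → index 0
j=1: u_1=7/45 ∈ [2/37, 8/37) → index 1
j=2: u_2=4/15 ∈ [8/37, 11/37) → index 2
j=3: u_3=17/45 ∈ [11/37, 20/37) → index 3
j=4: u_4=22/45 ∈ [11/37, 20/37) → index 3
j=5: u_5=3/5 ∈ [20/37, 23/37) → index 5
j=6: u_6=32/45 ∈ [26/37, 31/37) → index 7
j=7: u_7=37/45 ∈ [26/37, 31/37) → index 7
j=8: u_8=14/15 ∈ [31/37, 1) → index 8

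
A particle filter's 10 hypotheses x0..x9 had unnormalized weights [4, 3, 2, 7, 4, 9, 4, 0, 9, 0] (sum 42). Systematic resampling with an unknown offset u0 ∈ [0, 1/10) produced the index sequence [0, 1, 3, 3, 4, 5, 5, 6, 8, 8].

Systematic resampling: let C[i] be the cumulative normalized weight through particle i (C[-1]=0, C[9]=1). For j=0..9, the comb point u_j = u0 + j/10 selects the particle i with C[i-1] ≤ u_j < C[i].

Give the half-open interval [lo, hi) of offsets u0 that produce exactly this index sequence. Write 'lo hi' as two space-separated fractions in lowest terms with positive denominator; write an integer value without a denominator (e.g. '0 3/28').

C = [2/21, 1/6, 3/14, 8/21, 10/21, 29/42, 11/14, 11/14, 1, 1]
j=0 picked index 0: u0 ∈ [0, 2/21)
j=1 picked index 1: u0 ∈ [-1/210, 1/15)
j=2 picked index 3: u0 ∈ [1/70, 19/105)
j=3 picked index 3: u0 ∈ [-3/35, 17/210)
j=4 picked index 4: u0 ∈ [-2/105, 8/105)
j=5 picked index 5: u0 ∈ [-1/42, 4/21)
j=6 picked index 5: u0 ∈ [-13/105, 19/210)
j=7 picked index 6: u0 ∈ [-1/105, 3/35)
j=8 picked index 8: u0 ∈ [-1/70, 1/5)
j=9 picked index 8: u0 ∈ [-4/35, 1/10)
intersection: [1/70, 1/15)

1/70 1/15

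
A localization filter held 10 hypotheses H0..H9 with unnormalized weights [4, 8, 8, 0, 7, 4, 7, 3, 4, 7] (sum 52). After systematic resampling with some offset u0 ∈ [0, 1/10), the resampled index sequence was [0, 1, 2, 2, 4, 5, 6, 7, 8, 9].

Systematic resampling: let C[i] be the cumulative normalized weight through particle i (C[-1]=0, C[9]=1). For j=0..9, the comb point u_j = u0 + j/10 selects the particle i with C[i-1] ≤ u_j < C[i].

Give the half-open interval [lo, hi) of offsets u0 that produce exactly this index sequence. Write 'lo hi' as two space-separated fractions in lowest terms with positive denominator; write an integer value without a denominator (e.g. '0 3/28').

C = [1/13, 3/13, 5/13, 5/13, 27/52, 31/52, 19/26, 41/52, 45/52, 1]
j=0 picked index 0: u0 ∈ [0, 1/13)
j=1 picked index 1: u0 ∈ [-3/130, 17/130)
j=2 picked index 2: u0 ∈ [2/65, 12/65)
j=3 picked index 2: u0 ∈ [-9/130, 11/130)
j=4 picked index 4: u0 ∈ [-1/65, 31/260)
j=5 picked index 5: u0 ∈ [1/52, 5/52)
j=6 picked index 6: u0 ∈ [-1/260, 17/130)
j=7 picked index 7: u0 ∈ [2/65, 23/260)
j=8 picked index 8: u0 ∈ [-3/260, 17/260)
j=9 picked index 9: u0 ∈ [-9/260, 1/10)
intersection: [2/65, 17/260)

2/65 17/260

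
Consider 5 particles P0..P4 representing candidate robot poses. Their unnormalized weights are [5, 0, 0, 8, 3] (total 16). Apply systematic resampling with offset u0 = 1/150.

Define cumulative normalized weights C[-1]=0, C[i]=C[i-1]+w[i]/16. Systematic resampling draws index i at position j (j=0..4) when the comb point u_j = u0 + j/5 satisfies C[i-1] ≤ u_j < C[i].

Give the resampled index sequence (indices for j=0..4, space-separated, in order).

0 0 3 3 3

C = [5/16, 5/16, 5/16, 13/16, 1]
j=0: u_0=1/150 ∈ [0, 5/16) → index 0
j=1: u_1=31/150 ∈ [0, 5/16) → index 0
j=2: u_2=61/150 ∈ [5/16, 13/16) → index 3
j=3: u_3=91/150 ∈ [5/16, 13/16) → index 3
j=4: u_4=121/150 ∈ [5/16, 13/16) → index 3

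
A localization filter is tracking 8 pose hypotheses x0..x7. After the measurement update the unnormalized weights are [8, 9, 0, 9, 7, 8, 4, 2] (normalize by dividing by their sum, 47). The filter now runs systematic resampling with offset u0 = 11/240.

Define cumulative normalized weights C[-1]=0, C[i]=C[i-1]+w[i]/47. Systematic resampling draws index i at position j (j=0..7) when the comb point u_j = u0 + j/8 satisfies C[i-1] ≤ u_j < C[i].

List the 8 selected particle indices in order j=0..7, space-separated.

0 1 1 3 3 4 5 6

C = [8/47, 17/47, 17/47, 26/47, 33/47, 41/47, 45/47, 1]
j=0: u_0=11/240 ∈ [0, 8/47) → index 0
j=1: u_1=41/240 ∈ [8/47, 17/47) → index 1
j=2: u_2=71/240 ∈ [8/47, 17/47) → index 1
j=3: u_3=101/240 ∈ [17/47, 26/47) → index 3
j=4: u_4=131/240 ∈ [17/47, 26/47) → index 3
j=5: u_5=161/240 ∈ [26/47, 33/47) → index 4
j=6: u_6=191/240 ∈ [33/47, 41/47) → index 5
j=7: u_7=221/240 ∈ [41/47, 45/47) → index 6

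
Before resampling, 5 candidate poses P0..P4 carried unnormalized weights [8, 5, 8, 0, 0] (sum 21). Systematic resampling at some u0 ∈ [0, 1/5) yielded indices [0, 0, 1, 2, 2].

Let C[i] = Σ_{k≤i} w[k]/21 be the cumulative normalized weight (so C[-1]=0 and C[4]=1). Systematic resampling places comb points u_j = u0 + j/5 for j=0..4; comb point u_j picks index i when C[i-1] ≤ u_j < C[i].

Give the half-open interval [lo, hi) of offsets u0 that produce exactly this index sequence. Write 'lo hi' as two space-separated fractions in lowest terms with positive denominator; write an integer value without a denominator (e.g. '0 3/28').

2/105 19/105

C = [8/21, 13/21, 1, 1, 1]
j=0 picked index 0: u0 ∈ [0, 8/21)
j=1 picked index 0: u0 ∈ [-1/5, 19/105)
j=2 picked index 1: u0 ∈ [-2/105, 23/105)
j=3 picked index 2: u0 ∈ [2/105, 2/5)
j=4 picked index 2: u0 ∈ [-19/105, 1/5)
intersection: [2/105, 19/105)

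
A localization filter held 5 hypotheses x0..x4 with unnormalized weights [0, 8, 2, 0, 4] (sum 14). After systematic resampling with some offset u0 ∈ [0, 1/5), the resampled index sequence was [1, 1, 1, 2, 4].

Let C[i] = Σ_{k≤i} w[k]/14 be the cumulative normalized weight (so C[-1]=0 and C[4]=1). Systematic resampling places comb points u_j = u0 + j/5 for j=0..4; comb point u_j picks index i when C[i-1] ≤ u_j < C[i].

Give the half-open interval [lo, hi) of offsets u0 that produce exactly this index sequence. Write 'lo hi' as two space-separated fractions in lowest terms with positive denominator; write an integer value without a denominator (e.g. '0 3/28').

0 4/35

C = [0, 4/7, 5/7, 5/7, 1]
j=0 picked index 1: u0 ∈ [0, 4/7)
j=1 picked index 1: u0 ∈ [-1/5, 13/35)
j=2 picked index 1: u0 ∈ [-2/5, 6/35)
j=3 picked index 2: u0 ∈ [-1/35, 4/35)
j=4 picked index 4: u0 ∈ [-3/35, 1/5)
intersection: [0, 4/35)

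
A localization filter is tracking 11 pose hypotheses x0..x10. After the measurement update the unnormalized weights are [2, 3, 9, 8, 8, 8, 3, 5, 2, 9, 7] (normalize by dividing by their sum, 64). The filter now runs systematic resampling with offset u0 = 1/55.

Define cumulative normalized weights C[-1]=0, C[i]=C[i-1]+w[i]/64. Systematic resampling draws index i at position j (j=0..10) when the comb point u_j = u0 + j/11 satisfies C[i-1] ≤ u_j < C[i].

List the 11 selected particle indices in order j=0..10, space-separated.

C = [1/32, 5/64, 7/32, 11/32, 15/32, 19/32, 41/64, 23/32, 3/4, 57/64, 1]
j=0: u_0=1/55 ∈ [0, 1/32) → index 0
j=1: u_1=6/55 ∈ [5/64, 7/32) → index 2
j=2: u_2=1/5 ∈ [5/64, 7/32) → index 2
j=3: u_3=16/55 ∈ [7/32, 11/32) → index 3
j=4: u_4=21/55 ∈ [11/32, 15/32) → index 4
j=5: u_5=26/55 ∈ [15/32, 19/32) → index 5
j=6: u_6=31/55 ∈ [15/32, 19/32) → index 5
j=7: u_7=36/55 ∈ [41/64, 23/32) → index 7
j=8: u_8=41/55 ∈ [23/32, 3/4) → index 8
j=9: u_9=46/55 ∈ [3/4, 57/64) → index 9
j=10: u_10=51/55 ∈ [57/64, 1) → index 10

0 2 2 3 4 5 5 7 8 9 10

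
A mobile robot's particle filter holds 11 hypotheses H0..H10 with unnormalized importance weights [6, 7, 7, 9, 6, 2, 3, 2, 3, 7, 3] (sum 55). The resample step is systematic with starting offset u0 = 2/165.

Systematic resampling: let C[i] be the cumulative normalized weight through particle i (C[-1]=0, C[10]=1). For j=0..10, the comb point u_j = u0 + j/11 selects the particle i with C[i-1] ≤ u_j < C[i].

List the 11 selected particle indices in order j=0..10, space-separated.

0 0 1 2 3 3 4 5 7 9 9

C = [6/55, 13/55, 4/11, 29/55, 7/11, 37/55, 8/11, 42/55, 9/11, 52/55, 1]
j=0: u_0=2/165 ∈ [0, 6/55) → index 0
j=1: u_1=17/165 ∈ [0, 6/55) → index 0
j=2: u_2=32/165 ∈ [6/55, 13/55) → index 1
j=3: u_3=47/165 ∈ [13/55, 4/11) → index 2
j=4: u_4=62/165 ∈ [4/11, 29/55) → index 3
j=5: u_5=7/15 ∈ [4/11, 29/55) → index 3
j=6: u_6=92/165 ∈ [29/55, 7/11) → index 4
j=7: u_7=107/165 ∈ [7/11, 37/55) → index 5
j=8: u_8=122/165 ∈ [8/11, 42/55) → index 7
j=9: u_9=137/165 ∈ [9/11, 52/55) → index 9
j=10: u_10=152/165 ∈ [9/11, 52/55) → index 9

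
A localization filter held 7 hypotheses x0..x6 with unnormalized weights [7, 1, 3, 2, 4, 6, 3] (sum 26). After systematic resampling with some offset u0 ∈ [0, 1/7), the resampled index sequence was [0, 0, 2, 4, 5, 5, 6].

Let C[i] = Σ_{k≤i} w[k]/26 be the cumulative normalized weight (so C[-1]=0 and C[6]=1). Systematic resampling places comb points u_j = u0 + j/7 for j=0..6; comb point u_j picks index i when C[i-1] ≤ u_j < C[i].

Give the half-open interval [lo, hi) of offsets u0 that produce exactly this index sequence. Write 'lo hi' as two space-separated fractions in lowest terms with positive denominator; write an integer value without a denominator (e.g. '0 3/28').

C = [7/26, 4/13, 11/26, 1/2, 17/26, 23/26, 1]
j=0 picked index 0: u0 ∈ [0, 7/26)
j=1 picked index 0: u0 ∈ [-1/7, 23/182)
j=2 picked index 2: u0 ∈ [2/91, 25/182)
j=3 picked index 4: u0 ∈ [1/14, 41/182)
j=4 picked index 5: u0 ∈ [15/182, 57/182)
j=5 picked index 5: u0 ∈ [-11/182, 31/182)
j=6 picked index 6: u0 ∈ [5/182, 1/7)
intersection: [15/182, 23/182)

15/182 23/182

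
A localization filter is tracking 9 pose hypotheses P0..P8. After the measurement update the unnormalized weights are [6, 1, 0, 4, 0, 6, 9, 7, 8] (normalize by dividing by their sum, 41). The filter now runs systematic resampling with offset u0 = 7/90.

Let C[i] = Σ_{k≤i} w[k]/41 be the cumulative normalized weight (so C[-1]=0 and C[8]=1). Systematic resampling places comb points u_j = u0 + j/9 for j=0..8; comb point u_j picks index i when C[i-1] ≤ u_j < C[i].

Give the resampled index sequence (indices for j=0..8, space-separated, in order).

C = [6/41, 7/41, 7/41, 11/41, 11/41, 17/41, 26/41, 33/41, 1]
j=0: u_0=7/90 ∈ [0, 6/41) → index 0
j=1: u_1=17/90 ∈ [7/41, 11/41) → index 3
j=2: u_2=3/10 ∈ [11/41, 17/41) → index 5
j=3: u_3=37/90 ∈ [11/41, 17/41) → index 5
j=4: u_4=47/90 ∈ [17/41, 26/41) → index 6
j=5: u_5=19/30 ∈ [17/41, 26/41) → index 6
j=6: u_6=67/90 ∈ [26/41, 33/41) → index 7
j=7: u_7=77/90 ∈ [33/41, 1) → index 8
j=8: u_8=29/30 ∈ [33/41, 1) → index 8

0 3 5 5 6 6 7 8 8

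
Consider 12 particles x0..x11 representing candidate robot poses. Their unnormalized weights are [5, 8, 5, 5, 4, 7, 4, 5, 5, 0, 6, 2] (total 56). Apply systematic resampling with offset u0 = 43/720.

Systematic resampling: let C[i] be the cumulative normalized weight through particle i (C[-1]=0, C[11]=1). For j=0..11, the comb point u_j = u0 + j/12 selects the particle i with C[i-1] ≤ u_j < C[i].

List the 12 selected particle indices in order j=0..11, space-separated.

0 1 1 2 3 4 5 6 7 8 10 11

C = [5/56, 13/56, 9/28, 23/56, 27/56, 17/28, 19/28, 43/56, 6/7, 6/7, 27/28, 1]
j=0: u_0=43/720 ∈ [0, 5/56) → index 0
j=1: u_1=103/720 ∈ [5/56, 13/56) → index 1
j=2: u_2=163/720 ∈ [5/56, 13/56) → index 1
j=3: u_3=223/720 ∈ [13/56, 9/28) → index 2
j=4: u_4=283/720 ∈ [9/28, 23/56) → index 3
j=5: u_5=343/720 ∈ [23/56, 27/56) → index 4
j=6: u_6=403/720 ∈ [27/56, 17/28) → index 5
j=7: u_7=463/720 ∈ [17/28, 19/28) → index 6
j=8: u_8=523/720 ∈ [19/28, 43/56) → index 7
j=9: u_9=583/720 ∈ [43/56, 6/7) → index 8
j=10: u_10=643/720 ∈ [6/7, 27/28) → index 10
j=11: u_11=703/720 ∈ [27/28, 1) → index 11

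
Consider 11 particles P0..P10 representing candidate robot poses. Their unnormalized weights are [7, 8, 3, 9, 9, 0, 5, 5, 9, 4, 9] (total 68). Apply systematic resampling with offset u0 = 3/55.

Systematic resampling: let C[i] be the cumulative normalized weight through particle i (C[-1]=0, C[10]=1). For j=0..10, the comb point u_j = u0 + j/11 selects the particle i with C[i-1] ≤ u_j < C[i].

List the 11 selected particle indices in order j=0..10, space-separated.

0 1 2 3 4 4 6 8 8 10 10

C = [7/68, 15/68, 9/34, 27/68, 9/17, 9/17, 41/68, 23/34, 55/68, 59/68, 1]
j=0: u_0=3/55 ∈ [0, 7/68) → index 0
j=1: u_1=8/55 ∈ [7/68, 15/68) → index 1
j=2: u_2=13/55 ∈ [15/68, 9/34) → index 2
j=3: u_3=18/55 ∈ [9/34, 27/68) → index 3
j=4: u_4=23/55 ∈ [27/68, 9/17) → index 4
j=5: u_5=28/55 ∈ [27/68, 9/17) → index 4
j=6: u_6=3/5 ∈ [9/17, 41/68) → index 6
j=7: u_7=38/55 ∈ [23/34, 55/68) → index 8
j=8: u_8=43/55 ∈ [23/34, 55/68) → index 8
j=9: u_9=48/55 ∈ [59/68, 1) → index 10
j=10: u_10=53/55 ∈ [59/68, 1) → index 10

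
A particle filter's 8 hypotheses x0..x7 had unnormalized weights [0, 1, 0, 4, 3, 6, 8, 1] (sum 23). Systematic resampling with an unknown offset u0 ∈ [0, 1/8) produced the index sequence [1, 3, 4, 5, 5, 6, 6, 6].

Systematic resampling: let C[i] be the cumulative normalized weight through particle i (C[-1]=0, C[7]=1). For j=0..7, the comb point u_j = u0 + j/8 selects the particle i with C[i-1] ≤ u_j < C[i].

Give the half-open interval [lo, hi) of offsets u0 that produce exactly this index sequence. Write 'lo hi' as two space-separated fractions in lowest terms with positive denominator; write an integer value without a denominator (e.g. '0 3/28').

0 1/23

C = [0, 1/23, 1/23, 5/23, 8/23, 14/23, 22/23, 1]
j=0 picked index 1: u0 ∈ [0, 1/23)
j=1 picked index 3: u0 ∈ [-15/184, 17/184)
j=2 picked index 4: u0 ∈ [-3/92, 9/92)
j=3 picked index 5: u0 ∈ [-5/184, 43/184)
j=4 picked index 5: u0 ∈ [-7/46, 5/46)
j=5 picked index 6: u0 ∈ [-3/184, 61/184)
j=6 picked index 6: u0 ∈ [-13/92, 19/92)
j=7 picked index 6: u0 ∈ [-49/184, 15/184)
intersection: [0, 1/23)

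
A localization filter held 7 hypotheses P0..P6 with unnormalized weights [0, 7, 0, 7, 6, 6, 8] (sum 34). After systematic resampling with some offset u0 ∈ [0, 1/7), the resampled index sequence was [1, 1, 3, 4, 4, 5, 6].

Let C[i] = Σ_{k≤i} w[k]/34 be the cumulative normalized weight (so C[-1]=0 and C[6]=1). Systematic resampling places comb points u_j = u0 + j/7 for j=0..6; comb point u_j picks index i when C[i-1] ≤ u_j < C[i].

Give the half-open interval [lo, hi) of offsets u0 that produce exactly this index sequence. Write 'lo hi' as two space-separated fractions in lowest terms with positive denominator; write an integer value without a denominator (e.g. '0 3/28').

0 2/119

C = [0, 7/34, 7/34, 7/17, 10/17, 13/17, 1]
j=0 picked index 1: u0 ∈ [0, 7/34)
j=1 picked index 1: u0 ∈ [-1/7, 15/238)
j=2 picked index 3: u0 ∈ [-19/238, 15/119)
j=3 picked index 4: u0 ∈ [-2/119, 19/119)
j=4 picked index 4: u0 ∈ [-19/119, 2/119)
j=5 picked index 5: u0 ∈ [-15/119, 6/119)
j=6 picked index 6: u0 ∈ [-11/119, 1/7)
intersection: [0, 2/119)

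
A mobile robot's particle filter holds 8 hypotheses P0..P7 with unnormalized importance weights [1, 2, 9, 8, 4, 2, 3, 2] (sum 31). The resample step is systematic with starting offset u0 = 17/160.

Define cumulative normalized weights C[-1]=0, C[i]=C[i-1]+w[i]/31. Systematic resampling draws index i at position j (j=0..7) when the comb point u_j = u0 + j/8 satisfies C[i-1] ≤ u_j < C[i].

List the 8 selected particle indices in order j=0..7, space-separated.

2 2 2 3 3 4 6 7

C = [1/31, 3/31, 12/31, 20/31, 24/31, 26/31, 29/31, 1]
j=0: u_0=17/160 ∈ [3/31, 12/31) → index 2
j=1: u_1=37/160 ∈ [3/31, 12/31) → index 2
j=2: u_2=57/160 ∈ [3/31, 12/31) → index 2
j=3: u_3=77/160 ∈ [12/31, 20/31) → index 3
j=4: u_4=97/160 ∈ [12/31, 20/31) → index 3
j=5: u_5=117/160 ∈ [20/31, 24/31) → index 4
j=6: u_6=137/160 ∈ [26/31, 29/31) → index 6
j=7: u_7=157/160 ∈ [29/31, 1) → index 7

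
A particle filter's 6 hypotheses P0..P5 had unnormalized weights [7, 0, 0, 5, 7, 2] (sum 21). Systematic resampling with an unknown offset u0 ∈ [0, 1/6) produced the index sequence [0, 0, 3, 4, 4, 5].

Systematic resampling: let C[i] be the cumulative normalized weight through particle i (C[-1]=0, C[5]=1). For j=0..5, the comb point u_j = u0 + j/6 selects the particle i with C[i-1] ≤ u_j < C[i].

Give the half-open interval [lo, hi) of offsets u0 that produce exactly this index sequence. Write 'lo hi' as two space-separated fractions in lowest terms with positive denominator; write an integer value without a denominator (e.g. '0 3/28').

1/14 1/6

C = [1/3, 1/3, 1/3, 4/7, 19/21, 1]
j=0 picked index 0: u0 ∈ [0, 1/3)
j=1 picked index 0: u0 ∈ [-1/6, 1/6)
j=2 picked index 3: u0 ∈ [0, 5/21)
j=3 picked index 4: u0 ∈ [1/14, 17/42)
j=4 picked index 4: u0 ∈ [-2/21, 5/21)
j=5 picked index 5: u0 ∈ [1/14, 1/6)
intersection: [1/14, 1/6)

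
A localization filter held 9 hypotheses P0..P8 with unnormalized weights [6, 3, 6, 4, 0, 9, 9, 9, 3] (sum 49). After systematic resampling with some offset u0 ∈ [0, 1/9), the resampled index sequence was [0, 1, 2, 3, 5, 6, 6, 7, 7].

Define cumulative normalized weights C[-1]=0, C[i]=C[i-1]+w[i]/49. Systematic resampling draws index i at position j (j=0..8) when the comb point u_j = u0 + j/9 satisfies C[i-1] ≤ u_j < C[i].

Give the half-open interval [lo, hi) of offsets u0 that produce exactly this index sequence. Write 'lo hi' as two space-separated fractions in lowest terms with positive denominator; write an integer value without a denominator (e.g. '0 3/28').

1/63 22/441

C = [6/49, 9/49, 15/49, 19/49, 19/49, 4/7, 37/49, 46/49, 1]
j=0 picked index 0: u0 ∈ [0, 6/49)
j=1 picked index 1: u0 ∈ [5/441, 32/441)
j=2 picked index 2: u0 ∈ [-17/441, 37/441)
j=3 picked index 3: u0 ∈ [-4/147, 8/147)
j=4 picked index 5: u0 ∈ [-25/441, 8/63)
j=5 picked index 6: u0 ∈ [1/63, 88/441)
j=6 picked index 6: u0 ∈ [-2/21, 13/147)
j=7 picked index 7: u0 ∈ [-10/441, 71/441)
j=8 picked index 7: u0 ∈ [-59/441, 22/441)
intersection: [1/63, 22/441)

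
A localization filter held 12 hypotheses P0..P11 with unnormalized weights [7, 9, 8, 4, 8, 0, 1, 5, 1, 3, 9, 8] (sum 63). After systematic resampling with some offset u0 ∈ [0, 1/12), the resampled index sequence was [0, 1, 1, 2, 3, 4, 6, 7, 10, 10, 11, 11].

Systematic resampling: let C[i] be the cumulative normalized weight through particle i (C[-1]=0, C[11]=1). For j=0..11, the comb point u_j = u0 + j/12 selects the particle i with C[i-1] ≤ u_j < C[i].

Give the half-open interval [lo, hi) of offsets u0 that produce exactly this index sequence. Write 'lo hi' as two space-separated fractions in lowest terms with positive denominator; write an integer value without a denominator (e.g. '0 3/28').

C = [1/9, 16/63, 8/21, 4/9, 4/7, 4/7, 37/63, 2/3, 43/63, 46/63, 55/63, 1]
j=0 picked index 0: u0 ∈ [0, 1/9)
j=1 picked index 1: u0 ∈ [1/36, 43/252)
j=2 picked index 1: u0 ∈ [-1/18, 11/126)
j=3 picked index 2: u0 ∈ [1/252, 11/84)
j=4 picked index 3: u0 ∈ [1/21, 1/9)
j=5 picked index 4: u0 ∈ [1/36, 13/84)
j=6 picked index 6: u0 ∈ [1/14, 11/126)
j=7 picked index 7: u0 ∈ [1/252, 1/12)
j=8 picked index 10: u0 ∈ [4/63, 13/63)
j=9 picked index 10: u0 ∈ [-5/252, 31/252)
j=10 picked index 11: u0 ∈ [5/126, 1/6)
j=11 picked index 11: u0 ∈ [-11/252, 1/12)
intersection: [1/14, 1/12)

1/14 1/12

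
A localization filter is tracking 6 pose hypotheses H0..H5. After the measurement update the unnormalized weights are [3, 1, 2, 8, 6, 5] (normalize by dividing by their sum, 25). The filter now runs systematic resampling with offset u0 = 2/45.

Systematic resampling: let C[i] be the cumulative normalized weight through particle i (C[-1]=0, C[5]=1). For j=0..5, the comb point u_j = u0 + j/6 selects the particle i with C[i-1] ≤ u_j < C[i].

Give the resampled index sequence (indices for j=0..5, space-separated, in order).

0 2 3 3 4 5

C = [3/25, 4/25, 6/25, 14/25, 4/5, 1]
j=0: u_0=2/45 ∈ [0, 3/25) → index 0
j=1: u_1=19/90 ∈ [4/25, 6/25) → index 2
j=2: u_2=17/45 ∈ [6/25, 14/25) → index 3
j=3: u_3=49/90 ∈ [6/25, 14/25) → index 3
j=4: u_4=32/45 ∈ [14/25, 4/5) → index 4
j=5: u_5=79/90 ∈ [4/5, 1) → index 5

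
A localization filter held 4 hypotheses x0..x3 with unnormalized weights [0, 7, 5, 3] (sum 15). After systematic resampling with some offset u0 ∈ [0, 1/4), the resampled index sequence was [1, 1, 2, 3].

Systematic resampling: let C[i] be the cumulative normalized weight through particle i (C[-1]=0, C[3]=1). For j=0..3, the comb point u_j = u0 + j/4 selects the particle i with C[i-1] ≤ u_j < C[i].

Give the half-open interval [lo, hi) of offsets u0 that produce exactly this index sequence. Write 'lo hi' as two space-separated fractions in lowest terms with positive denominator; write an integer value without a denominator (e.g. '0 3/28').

C = [0, 7/15, 4/5, 1]
j=0 picked index 1: u0 ∈ [0, 7/15)
j=1 picked index 1: u0 ∈ [-1/4, 13/60)
j=2 picked index 2: u0 ∈ [-1/30, 3/10)
j=3 picked index 3: u0 ∈ [1/20, 1/4)
intersection: [1/20, 13/60)

1/20 13/60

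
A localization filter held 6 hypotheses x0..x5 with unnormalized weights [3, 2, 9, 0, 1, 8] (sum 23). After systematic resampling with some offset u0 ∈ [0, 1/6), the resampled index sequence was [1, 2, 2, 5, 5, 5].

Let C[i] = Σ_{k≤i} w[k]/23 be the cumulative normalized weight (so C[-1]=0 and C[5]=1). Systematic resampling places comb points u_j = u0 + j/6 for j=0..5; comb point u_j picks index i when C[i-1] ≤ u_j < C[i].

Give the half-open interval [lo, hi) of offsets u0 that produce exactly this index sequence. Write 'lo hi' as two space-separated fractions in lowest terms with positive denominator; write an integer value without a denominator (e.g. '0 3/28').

7/46 1/6

C = [3/23, 5/23, 14/23, 14/23, 15/23, 1]
j=0 picked index 1: u0 ∈ [3/23, 5/23)
j=1 picked index 2: u0 ∈ [7/138, 61/138)
j=2 picked index 2: u0 ∈ [-8/69, 19/69)
j=3 picked index 5: u0 ∈ [7/46, 1/2)
j=4 picked index 5: u0 ∈ [-1/69, 1/3)
j=5 picked index 5: u0 ∈ [-25/138, 1/6)
intersection: [7/46, 1/6)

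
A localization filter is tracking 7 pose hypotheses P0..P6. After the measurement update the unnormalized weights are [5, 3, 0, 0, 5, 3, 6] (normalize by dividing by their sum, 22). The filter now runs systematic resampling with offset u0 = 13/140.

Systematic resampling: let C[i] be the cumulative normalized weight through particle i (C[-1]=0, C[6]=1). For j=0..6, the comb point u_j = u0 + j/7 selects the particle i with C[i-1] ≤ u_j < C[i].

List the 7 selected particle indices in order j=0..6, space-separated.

C = [5/22, 4/11, 4/11, 4/11, 13/22, 8/11, 1]
j=0: u_0=13/140 ∈ [0, 5/22) → index 0
j=1: u_1=33/140 ∈ [5/22, 4/11) → index 1
j=2: u_2=53/140 ∈ [4/11, 13/22) → index 4
j=3: u_3=73/140 ∈ [4/11, 13/22) → index 4
j=4: u_4=93/140 ∈ [13/22, 8/11) → index 5
j=5: u_5=113/140 ∈ [8/11, 1) → index 6
j=6: u_6=19/20 ∈ [8/11, 1) → index 6

0 1 4 4 5 6 6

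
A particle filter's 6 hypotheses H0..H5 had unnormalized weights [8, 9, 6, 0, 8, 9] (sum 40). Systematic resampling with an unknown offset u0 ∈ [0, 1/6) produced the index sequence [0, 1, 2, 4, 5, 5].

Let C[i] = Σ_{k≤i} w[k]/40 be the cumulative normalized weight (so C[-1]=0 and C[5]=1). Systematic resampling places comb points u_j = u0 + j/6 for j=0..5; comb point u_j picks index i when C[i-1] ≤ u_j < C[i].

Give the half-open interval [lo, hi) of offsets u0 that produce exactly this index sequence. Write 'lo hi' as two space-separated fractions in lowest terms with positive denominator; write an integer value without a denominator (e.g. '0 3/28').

C = [1/5, 17/40, 23/40, 23/40, 31/40, 1]
j=0 picked index 0: u0 ∈ [0, 1/5)
j=1 picked index 1: u0 ∈ [1/30, 31/120)
j=2 picked index 2: u0 ∈ [11/120, 29/120)
j=3 picked index 4: u0 ∈ [3/40, 11/40)
j=4 picked index 5: u0 ∈ [13/120, 1/3)
j=5 picked index 5: u0 ∈ [-7/120, 1/6)
intersection: [13/120, 1/6)

13/120 1/6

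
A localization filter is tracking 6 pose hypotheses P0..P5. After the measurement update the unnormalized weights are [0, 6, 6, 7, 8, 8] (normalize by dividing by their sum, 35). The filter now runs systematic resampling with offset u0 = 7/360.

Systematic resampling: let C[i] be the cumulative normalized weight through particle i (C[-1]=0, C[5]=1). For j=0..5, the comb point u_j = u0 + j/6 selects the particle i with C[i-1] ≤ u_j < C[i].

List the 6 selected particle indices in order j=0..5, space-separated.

1 2 3 3 4 5

C = [0, 6/35, 12/35, 19/35, 27/35, 1]
j=0: u_0=7/360 ∈ [0, 6/35) → index 1
j=1: u_1=67/360 ∈ [6/35, 12/35) → index 2
j=2: u_2=127/360 ∈ [12/35, 19/35) → index 3
j=3: u_3=187/360 ∈ [12/35, 19/35) → index 3
j=4: u_4=247/360 ∈ [19/35, 27/35) → index 4
j=5: u_5=307/360 ∈ [27/35, 1) → index 5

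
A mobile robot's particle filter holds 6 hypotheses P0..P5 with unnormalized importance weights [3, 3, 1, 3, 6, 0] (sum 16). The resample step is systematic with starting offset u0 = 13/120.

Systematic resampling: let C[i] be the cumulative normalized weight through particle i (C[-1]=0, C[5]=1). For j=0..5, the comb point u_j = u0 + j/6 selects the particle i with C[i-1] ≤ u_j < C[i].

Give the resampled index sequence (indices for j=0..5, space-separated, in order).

0 1 3 3 4 4

C = [3/16, 3/8, 7/16, 5/8, 1, 1]
j=0: u_0=13/120 ∈ [0, 3/16) → index 0
j=1: u_1=11/40 ∈ [3/16, 3/8) → index 1
j=2: u_2=53/120 ∈ [7/16, 5/8) → index 3
j=3: u_3=73/120 ∈ [7/16, 5/8) → index 3
j=4: u_4=31/40 ∈ [5/8, 1) → index 4
j=5: u_5=113/120 ∈ [5/8, 1) → index 4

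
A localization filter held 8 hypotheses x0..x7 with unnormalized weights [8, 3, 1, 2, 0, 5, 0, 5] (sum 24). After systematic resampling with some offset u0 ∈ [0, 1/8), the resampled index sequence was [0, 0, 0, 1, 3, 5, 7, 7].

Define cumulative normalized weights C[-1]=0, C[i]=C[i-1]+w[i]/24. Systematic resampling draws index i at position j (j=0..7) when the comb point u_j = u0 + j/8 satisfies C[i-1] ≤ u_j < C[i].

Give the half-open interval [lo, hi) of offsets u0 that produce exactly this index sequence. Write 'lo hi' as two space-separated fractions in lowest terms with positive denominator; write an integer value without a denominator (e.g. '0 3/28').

C = [1/3, 11/24, 1/2, 7/12, 7/12, 19/24, 19/24, 1]
j=0 picked index 0: u0 ∈ [0, 1/3)
j=1 picked index 0: u0 ∈ [-1/8, 5/24)
j=2 picked index 0: u0 ∈ [-1/4, 1/12)
j=3 picked index 1: u0 ∈ [-1/24, 1/12)
j=4 picked index 3: u0 ∈ [0, 1/12)
j=5 picked index 5: u0 ∈ [-1/24, 1/6)
j=6 picked index 7: u0 ∈ [1/24, 1/4)
j=7 picked index 7: u0 ∈ [-1/12, 1/8)
intersection: [1/24, 1/12)

1/24 1/12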